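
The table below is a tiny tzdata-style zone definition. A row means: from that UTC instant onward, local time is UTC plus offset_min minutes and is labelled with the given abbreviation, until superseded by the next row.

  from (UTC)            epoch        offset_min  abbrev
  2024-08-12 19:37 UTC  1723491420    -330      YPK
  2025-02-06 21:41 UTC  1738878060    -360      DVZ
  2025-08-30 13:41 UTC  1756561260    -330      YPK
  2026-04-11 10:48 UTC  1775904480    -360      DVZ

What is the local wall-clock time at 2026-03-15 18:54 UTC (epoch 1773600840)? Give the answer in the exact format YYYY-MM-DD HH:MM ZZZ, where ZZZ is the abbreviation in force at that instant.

Query: 2026-03-15 18:54 UTC
Rule 3/4 (YPK, -05:30): 2025-08-30 13:41 UTC ≤ query < 2026-04-11 10:48 UTC
18·60 + 54 - 330 = 804 min
804 = 0·1440 + 804; 804 = 13·60 + 24 → 13:24, same day
→ 2026-03-15 13:24 YPK

2026-03-15 13:24 YPK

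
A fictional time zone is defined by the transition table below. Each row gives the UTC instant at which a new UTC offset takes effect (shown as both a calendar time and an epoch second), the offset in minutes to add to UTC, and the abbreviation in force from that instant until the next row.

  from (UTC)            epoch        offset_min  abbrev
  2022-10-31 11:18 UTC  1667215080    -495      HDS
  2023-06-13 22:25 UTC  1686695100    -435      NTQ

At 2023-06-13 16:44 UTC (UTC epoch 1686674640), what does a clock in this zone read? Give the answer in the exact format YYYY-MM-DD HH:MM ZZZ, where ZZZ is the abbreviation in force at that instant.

2023-06-13 08:29 HDS

Query: 2023-06-13 16:44 UTC
Rule 1/2 (HDS, -08:15): 2022-10-31 11:18 UTC ≤ query < 2023-06-13 22:25 UTC
16·60 + 44 - 495 = 509 min
509 = 0·1440 + 509; 509 = 8·60 + 29 → 08:29, same day
→ 2023-06-13 08:29 HDS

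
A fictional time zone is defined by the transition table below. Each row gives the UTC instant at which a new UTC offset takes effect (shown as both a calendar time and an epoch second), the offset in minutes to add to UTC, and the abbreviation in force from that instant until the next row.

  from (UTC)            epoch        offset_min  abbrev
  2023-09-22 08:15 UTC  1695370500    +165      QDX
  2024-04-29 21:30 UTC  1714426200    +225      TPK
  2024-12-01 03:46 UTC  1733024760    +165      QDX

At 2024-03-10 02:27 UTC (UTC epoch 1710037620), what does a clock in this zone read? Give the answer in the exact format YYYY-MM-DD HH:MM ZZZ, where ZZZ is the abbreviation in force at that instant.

Query: 2024-03-10 02:27 UTC
Rule 1/3 (QDX, +02:45): 2023-09-22 08:15 UTC ≤ query < 2024-04-29 21:30 UTC
2·60 + 27 + 165 = 312 min
312 = 0·1440 + 312; 312 = 5·60 + 12 → 05:12, same day
→ 2024-03-10 05:12 QDX

2024-03-10 05:12 QDX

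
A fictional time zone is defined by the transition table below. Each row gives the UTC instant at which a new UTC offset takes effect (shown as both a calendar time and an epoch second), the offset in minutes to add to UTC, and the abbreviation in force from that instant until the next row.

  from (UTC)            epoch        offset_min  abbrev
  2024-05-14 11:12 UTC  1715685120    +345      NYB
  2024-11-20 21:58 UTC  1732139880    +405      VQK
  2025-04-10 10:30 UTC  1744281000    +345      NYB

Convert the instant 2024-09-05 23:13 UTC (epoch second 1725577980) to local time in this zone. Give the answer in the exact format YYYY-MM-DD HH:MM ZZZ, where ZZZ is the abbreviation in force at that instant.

2024-09-06 04:58 NYB

Query: 2024-09-05 23:13 UTC
Rule 1/3 (NYB, +05:45): 2024-05-14 11:12 UTC ≤ query < 2024-11-20 21:58 UTC
23·60 + 13 + 345 = 1738 min
1738 = 1·1440 + 298; 298 = 4·60 + 58 → 04:58, 2024-09-05 + 1 day = 2024-09-06
→ 2024-09-06 04:58 NYB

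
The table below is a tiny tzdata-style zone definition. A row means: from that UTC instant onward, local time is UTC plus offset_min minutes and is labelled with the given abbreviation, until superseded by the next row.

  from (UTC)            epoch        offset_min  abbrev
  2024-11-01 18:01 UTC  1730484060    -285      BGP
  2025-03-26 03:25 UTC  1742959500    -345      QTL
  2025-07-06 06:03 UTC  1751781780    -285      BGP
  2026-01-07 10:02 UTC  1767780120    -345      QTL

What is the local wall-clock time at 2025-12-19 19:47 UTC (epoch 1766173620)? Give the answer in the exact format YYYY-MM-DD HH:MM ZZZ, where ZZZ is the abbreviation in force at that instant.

Query: 2025-12-19 19:47 UTC
Rule 3/4 (BGP, -04:45): 2025-07-06 06:03 UTC ≤ query < 2026-01-07 10:02 UTC
19·60 + 47 - 285 = 902 min
902 = 0·1440 + 902; 902 = 15·60 + 2 → 15:02, same day
→ 2025-12-19 15:02 BGP

2025-12-19 15:02 BGP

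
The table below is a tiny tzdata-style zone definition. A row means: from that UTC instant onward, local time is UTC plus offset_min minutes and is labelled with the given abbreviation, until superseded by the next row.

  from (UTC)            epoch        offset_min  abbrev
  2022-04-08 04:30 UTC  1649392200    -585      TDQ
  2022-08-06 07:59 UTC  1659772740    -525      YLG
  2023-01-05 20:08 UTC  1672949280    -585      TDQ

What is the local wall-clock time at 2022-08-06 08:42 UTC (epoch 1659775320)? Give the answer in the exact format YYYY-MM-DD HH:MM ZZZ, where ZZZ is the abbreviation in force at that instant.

Query: 2022-08-06 08:42 UTC
Rule 2/3 (YLG, -08:45): 2022-08-06 07:59 UTC ≤ query < 2023-01-05 20:08 UTC
8·60 + 42 - 525 = -3 min
-3 = -1·1440 + 1437; 1437 = 23·60 + 57 → 23:57, 2022-08-06 - 1 day = 2022-08-05
→ 2022-08-05 23:57 YLG

2022-08-05 23:57 YLG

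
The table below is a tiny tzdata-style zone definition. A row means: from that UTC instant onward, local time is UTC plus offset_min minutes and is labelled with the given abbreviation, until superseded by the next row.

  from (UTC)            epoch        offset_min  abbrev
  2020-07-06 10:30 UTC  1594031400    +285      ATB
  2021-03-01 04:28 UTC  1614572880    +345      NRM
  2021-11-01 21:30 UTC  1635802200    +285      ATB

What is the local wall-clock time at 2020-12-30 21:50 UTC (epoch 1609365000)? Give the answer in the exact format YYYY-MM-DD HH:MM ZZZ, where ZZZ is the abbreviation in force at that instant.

Query: 2020-12-30 21:50 UTC
Rule 1/3 (ATB, +04:45): 2020-07-06 10:30 UTC ≤ query < 2021-03-01 04:28 UTC
21·60 + 50 + 285 = 1595 min
1595 = 1·1440 + 155; 155 = 2·60 + 35 → 02:35, 2020-12-30 + 1 day = 2020-12-31
→ 2020-12-31 02:35 ATB

2020-12-31 02:35 ATB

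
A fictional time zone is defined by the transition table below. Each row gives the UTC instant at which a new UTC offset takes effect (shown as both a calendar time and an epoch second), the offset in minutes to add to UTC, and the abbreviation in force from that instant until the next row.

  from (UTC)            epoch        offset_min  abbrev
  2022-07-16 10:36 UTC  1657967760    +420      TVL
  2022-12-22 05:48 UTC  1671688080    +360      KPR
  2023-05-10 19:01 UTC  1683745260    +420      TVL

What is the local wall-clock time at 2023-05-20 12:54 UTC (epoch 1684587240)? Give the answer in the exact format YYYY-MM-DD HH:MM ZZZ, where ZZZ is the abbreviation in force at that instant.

Query: 2023-05-20 12:54 UTC
Rule 3/3 (TVL, +07:00): 2023-05-10 19:01 UTC ≤ query < +∞
12·60 + 54 + 420 = 1194 min
1194 = 0·1440 + 1194; 1194 = 19·60 + 54 → 19:54, same day
→ 2023-05-20 19:54 TVL

2023-05-20 19:54 TVL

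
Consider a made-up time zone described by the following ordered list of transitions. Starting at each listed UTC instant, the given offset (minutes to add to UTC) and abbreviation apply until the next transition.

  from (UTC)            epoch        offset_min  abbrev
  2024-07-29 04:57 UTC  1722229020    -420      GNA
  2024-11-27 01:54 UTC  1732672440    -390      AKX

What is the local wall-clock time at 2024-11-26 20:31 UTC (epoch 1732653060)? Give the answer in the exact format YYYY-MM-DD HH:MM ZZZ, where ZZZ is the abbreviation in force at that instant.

Query: 2024-11-26 20:31 UTC
Rule 1/2 (GNA, -07:00): 2024-07-29 04:57 UTC ≤ query < 2024-11-27 01:54 UTC
20·60 + 31 - 420 = 811 min
811 = 0·1440 + 811; 811 = 13·60 + 31 → 13:31, same day
→ 2024-11-26 13:31 GNA

2024-11-26 13:31 GNA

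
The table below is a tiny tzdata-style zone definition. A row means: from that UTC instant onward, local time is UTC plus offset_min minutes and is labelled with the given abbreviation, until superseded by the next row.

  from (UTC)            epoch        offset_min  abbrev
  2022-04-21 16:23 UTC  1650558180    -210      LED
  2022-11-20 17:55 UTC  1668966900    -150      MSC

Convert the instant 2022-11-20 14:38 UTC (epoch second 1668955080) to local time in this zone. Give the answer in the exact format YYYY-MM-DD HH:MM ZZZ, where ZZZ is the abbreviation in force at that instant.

Query: 2022-11-20 14:38 UTC
Rule 1/2 (LED, -03:30): 2022-04-21 16:23 UTC ≤ query < 2022-11-20 17:55 UTC
14·60 + 38 - 210 = 668 min
668 = 0·1440 + 668; 668 = 11·60 + 8 → 11:08, same day
→ 2022-11-20 11:08 LED

2022-11-20 11:08 LED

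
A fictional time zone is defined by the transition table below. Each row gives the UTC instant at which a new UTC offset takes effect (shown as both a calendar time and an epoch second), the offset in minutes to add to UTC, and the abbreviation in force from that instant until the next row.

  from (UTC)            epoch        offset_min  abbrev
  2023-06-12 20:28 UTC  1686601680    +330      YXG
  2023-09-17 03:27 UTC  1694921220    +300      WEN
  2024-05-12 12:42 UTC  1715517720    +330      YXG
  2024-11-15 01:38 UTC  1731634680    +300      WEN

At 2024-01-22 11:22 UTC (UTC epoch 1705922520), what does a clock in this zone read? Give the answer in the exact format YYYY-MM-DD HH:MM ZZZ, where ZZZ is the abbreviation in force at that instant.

Query: 2024-01-22 11:22 UTC
Rule 2/4 (WEN, +05:00): 2023-09-17 03:27 UTC ≤ query < 2024-05-12 12:42 UTC
11·60 + 22 + 300 = 982 min
982 = 0·1440 + 982; 982 = 16·60 + 22 → 16:22, same day
→ 2024-01-22 16:22 WEN

2024-01-22 16:22 WEN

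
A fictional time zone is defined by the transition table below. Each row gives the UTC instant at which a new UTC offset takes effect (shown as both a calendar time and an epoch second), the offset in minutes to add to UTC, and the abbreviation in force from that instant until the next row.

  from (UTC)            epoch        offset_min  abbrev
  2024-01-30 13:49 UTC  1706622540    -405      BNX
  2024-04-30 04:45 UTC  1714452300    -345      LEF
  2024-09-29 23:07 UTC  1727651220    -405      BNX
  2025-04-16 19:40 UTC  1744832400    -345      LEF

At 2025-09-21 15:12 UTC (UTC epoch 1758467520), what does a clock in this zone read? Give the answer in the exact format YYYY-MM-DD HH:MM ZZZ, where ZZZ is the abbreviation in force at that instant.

Query: 2025-09-21 15:12 UTC
Rule 4/4 (LEF, -05:45): 2025-04-16 19:40 UTC ≤ query < +∞
15·60 + 12 - 345 = 567 min
567 = 0·1440 + 567; 567 = 9·60 + 27 → 09:27, same day
→ 2025-09-21 09:27 LEF

2025-09-21 09:27 LEF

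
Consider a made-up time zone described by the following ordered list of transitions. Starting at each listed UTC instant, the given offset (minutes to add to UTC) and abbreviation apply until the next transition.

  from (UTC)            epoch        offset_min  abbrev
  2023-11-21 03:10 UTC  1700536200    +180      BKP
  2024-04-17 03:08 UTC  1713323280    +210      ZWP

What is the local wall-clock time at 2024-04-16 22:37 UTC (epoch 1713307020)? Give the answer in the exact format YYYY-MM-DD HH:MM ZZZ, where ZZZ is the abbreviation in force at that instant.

2024-04-17 01:37 BKP

Query: 2024-04-16 22:37 UTC
Rule 1/2 (BKP, +03:00): 2023-11-21 03:10 UTC ≤ query < 2024-04-17 03:08 UTC
22·60 + 37 + 180 = 1537 min
1537 = 1·1440 + 97; 97 = 1·60 + 37 → 01:37, 2024-04-16 + 1 day = 2024-04-17
→ 2024-04-17 01:37 BKP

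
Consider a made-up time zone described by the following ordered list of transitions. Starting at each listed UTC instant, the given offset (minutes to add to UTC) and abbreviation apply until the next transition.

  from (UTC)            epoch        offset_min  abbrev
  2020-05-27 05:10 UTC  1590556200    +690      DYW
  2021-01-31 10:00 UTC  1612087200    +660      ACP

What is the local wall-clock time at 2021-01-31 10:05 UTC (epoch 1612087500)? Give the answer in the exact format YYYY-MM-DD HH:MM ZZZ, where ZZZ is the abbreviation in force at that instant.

Query: 2021-01-31 10:05 UTC
Rule 2/2 (ACP, +11:00): 2021-01-31 10:00 UTC ≤ query < +∞
10·60 + 5 + 660 = 1265 min
1265 = 0·1440 + 1265; 1265 = 21·60 + 5 → 21:05, same day
→ 2021-01-31 21:05 ACP

2021-01-31 21:05 ACP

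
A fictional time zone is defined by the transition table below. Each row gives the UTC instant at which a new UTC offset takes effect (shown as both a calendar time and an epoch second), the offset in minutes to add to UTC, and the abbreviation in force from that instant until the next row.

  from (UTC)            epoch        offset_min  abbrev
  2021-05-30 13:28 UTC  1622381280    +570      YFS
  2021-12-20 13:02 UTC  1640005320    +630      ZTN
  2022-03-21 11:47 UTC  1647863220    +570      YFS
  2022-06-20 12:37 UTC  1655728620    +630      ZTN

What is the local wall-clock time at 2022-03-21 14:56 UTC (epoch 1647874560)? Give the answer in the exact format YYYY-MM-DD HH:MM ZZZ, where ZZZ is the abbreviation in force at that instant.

2022-03-22 00:26 YFS

Query: 2022-03-21 14:56 UTC
Rule 3/4 (YFS, +09:30): 2022-03-21 11:47 UTC ≤ query < 2022-06-20 12:37 UTC
14·60 + 56 + 570 = 1466 min
1466 = 1·1440 + 26; 26 = 0·60 + 26 → 00:26, 2022-03-21 + 1 day = 2022-03-22
→ 2022-03-22 00:26 YFS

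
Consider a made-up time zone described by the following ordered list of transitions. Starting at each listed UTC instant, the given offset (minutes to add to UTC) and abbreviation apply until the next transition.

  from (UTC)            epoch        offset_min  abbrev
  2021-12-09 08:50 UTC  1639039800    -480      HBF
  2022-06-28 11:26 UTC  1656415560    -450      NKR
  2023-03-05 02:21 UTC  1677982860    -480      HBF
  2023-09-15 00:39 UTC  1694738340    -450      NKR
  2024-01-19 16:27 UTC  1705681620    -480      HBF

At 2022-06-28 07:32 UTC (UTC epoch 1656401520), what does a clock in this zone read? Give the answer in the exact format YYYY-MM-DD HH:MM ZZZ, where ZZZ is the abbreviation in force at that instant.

2022-06-27 23:32 HBF

Query: 2022-06-28 07:32 UTC
Rule 1/5 (HBF, -08:00): 2021-12-09 08:50 UTC ≤ query < 2022-06-28 11:26 UTC
7·60 + 32 - 480 = -28 min
-28 = -1·1440 + 1412; 1412 = 23·60 + 32 → 23:32, 2022-06-28 - 1 day = 2022-06-27
→ 2022-06-27 23:32 HBF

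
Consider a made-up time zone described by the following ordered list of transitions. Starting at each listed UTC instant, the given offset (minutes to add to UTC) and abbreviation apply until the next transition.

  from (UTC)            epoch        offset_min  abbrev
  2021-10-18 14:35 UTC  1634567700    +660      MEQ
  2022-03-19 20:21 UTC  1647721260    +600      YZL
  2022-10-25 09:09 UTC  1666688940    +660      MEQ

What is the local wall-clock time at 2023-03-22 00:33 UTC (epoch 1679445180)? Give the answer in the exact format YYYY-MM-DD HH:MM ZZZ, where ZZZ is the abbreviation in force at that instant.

2023-03-22 11:33 MEQ

Query: 2023-03-22 00:33 UTC
Rule 3/3 (MEQ, +11:00): 2022-10-25 09:09 UTC ≤ query < +∞
0·60 + 33 + 660 = 693 min
693 = 0·1440 + 693; 693 = 11·60 + 33 → 11:33, same day
→ 2023-03-22 11:33 MEQ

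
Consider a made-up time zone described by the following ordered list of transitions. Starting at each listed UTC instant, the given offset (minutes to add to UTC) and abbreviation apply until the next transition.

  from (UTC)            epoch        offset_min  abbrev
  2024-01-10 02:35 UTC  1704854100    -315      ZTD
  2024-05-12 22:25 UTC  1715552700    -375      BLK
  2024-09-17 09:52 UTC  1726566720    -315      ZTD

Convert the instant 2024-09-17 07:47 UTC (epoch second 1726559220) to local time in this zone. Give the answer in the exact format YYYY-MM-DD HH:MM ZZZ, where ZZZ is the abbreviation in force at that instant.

Query: 2024-09-17 07:47 UTC
Rule 2/3 (BLK, -06:15): 2024-05-12 22:25 UTC ≤ query < 2024-09-17 09:52 UTC
7·60 + 47 - 375 = 92 min
92 = 0·1440 + 92; 92 = 1·60 + 32 → 01:32, same day
→ 2024-09-17 01:32 BLK

2024-09-17 01:32 BLK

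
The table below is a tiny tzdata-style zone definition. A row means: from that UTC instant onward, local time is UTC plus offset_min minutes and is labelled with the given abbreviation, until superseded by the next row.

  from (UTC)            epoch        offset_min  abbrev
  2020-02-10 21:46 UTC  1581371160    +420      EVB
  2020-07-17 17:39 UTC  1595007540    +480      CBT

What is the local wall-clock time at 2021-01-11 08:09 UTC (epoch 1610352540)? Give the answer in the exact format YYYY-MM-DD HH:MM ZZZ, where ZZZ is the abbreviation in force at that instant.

Query: 2021-01-11 08:09 UTC
Rule 2/2 (CBT, +08:00): 2020-07-17 17:39 UTC ≤ query < +∞
8·60 + 9 + 480 = 969 min
969 = 0·1440 + 969; 969 = 16·60 + 9 → 16:09, same day
→ 2021-01-11 16:09 CBT

2021-01-11 16:09 CBT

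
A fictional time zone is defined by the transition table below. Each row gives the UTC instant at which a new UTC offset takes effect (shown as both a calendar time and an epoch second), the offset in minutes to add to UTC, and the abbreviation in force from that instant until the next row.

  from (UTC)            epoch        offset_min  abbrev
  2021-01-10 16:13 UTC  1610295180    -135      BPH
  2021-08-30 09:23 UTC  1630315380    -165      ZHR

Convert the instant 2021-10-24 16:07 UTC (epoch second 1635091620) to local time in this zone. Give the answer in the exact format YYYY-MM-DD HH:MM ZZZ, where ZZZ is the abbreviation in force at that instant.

Query: 2021-10-24 16:07 UTC
Rule 2/2 (ZHR, -02:45): 2021-08-30 09:23 UTC ≤ query < +∞
16·60 + 7 - 165 = 802 min
802 = 0·1440 + 802; 802 = 13·60 + 22 → 13:22, same day
→ 2021-10-24 13:22 ZHR

2021-10-24 13:22 ZHR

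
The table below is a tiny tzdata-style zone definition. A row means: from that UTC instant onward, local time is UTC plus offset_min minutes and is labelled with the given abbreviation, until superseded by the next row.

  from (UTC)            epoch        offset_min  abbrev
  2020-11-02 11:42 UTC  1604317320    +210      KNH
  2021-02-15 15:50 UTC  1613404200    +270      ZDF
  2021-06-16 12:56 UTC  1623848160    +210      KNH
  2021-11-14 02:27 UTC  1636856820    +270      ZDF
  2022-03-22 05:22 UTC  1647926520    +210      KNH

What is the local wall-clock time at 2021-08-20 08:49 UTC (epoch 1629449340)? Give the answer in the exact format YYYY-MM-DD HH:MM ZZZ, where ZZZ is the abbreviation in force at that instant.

2021-08-20 12:19 KNH

Query: 2021-08-20 08:49 UTC
Rule 3/5 (KNH, +03:30): 2021-06-16 12:56 UTC ≤ query < 2021-11-14 02:27 UTC
8·60 + 49 + 210 = 739 min
739 = 0·1440 + 739; 739 = 12·60 + 19 → 12:19, same day
→ 2021-08-20 12:19 KNH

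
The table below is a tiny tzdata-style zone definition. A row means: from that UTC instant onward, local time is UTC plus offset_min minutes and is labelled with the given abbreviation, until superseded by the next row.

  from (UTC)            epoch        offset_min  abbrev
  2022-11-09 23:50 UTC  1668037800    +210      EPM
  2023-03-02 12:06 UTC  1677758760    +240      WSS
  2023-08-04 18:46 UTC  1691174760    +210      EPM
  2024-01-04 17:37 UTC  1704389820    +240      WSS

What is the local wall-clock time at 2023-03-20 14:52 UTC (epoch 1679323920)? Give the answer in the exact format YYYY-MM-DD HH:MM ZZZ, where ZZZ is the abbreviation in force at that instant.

Query: 2023-03-20 14:52 UTC
Rule 2/4 (WSS, +04:00): 2023-03-02 12:06 UTC ≤ query < 2023-08-04 18:46 UTC
14·60 + 52 + 240 = 1132 min
1132 = 0·1440 + 1132; 1132 = 18·60 + 52 → 18:52, same day
→ 2023-03-20 18:52 WSS

2023-03-20 18:52 WSS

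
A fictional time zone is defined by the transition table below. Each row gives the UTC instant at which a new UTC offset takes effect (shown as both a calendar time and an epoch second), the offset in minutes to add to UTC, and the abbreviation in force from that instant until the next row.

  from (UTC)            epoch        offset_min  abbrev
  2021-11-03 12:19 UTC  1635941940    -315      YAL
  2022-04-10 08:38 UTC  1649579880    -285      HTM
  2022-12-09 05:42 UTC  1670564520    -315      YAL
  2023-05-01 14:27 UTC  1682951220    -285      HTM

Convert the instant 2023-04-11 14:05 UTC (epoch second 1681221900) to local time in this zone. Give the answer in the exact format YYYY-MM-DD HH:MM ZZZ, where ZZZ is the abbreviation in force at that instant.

2023-04-11 08:50 YAL

Query: 2023-04-11 14:05 UTC
Rule 3/4 (YAL, -05:15): 2022-12-09 05:42 UTC ≤ query < 2023-05-01 14:27 UTC
14·60 + 5 - 315 = 530 min
530 = 0·1440 + 530; 530 = 8·60 + 50 → 08:50, same day
→ 2023-04-11 08:50 YAL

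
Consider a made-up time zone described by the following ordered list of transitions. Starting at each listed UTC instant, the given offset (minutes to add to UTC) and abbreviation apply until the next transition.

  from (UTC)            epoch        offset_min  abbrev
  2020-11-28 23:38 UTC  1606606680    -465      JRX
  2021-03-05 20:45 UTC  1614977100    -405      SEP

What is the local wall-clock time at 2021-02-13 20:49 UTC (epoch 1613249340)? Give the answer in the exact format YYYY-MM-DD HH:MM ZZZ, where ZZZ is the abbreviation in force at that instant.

2021-02-13 13:04 JRX

Query: 2021-02-13 20:49 UTC
Rule 1/2 (JRX, -07:45): 2020-11-28 23:38 UTC ≤ query < 2021-03-05 20:45 UTC
20·60 + 49 - 465 = 784 min
784 = 0·1440 + 784; 784 = 13·60 + 4 → 13:04, same day
→ 2021-02-13 13:04 JRX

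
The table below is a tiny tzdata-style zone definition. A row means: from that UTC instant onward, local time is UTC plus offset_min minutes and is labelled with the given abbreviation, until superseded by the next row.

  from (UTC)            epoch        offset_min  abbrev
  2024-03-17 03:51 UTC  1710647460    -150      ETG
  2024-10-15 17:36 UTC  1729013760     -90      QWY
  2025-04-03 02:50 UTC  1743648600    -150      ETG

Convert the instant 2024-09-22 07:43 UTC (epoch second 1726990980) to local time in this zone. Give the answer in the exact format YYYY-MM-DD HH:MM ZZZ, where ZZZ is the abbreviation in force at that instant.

2024-09-22 05:13 ETG

Query: 2024-09-22 07:43 UTC
Rule 1/3 (ETG, -02:30): 2024-03-17 03:51 UTC ≤ query < 2024-10-15 17:36 UTC
7·60 + 43 - 150 = 313 min
313 = 0·1440 + 313; 313 = 5·60 + 13 → 05:13, same day
→ 2024-09-22 05:13 ETG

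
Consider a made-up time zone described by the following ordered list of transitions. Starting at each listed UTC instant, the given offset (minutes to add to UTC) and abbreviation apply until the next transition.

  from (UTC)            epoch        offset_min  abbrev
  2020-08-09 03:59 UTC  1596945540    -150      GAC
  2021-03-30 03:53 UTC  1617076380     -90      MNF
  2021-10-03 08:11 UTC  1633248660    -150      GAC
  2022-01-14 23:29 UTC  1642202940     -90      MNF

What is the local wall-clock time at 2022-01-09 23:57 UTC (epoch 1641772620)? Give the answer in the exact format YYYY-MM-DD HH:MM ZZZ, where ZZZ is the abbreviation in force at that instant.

Query: 2022-01-09 23:57 UTC
Rule 3/4 (GAC, -02:30): 2021-10-03 08:11 UTC ≤ query < 2022-01-14 23:29 UTC
23·60 + 57 - 150 = 1287 min
1287 = 0·1440 + 1287; 1287 = 21·60 + 27 → 21:27, same day
→ 2022-01-09 21:27 GAC

2022-01-09 21:27 GAC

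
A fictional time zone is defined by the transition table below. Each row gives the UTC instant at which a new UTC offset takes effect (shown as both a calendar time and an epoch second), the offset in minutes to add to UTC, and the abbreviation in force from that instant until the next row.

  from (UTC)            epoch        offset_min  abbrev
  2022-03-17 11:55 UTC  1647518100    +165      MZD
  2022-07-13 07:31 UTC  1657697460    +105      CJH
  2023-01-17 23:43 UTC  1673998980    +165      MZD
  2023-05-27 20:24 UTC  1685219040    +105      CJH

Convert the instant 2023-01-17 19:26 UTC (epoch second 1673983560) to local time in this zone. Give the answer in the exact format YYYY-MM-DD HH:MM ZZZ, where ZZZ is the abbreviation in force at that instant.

2023-01-17 21:11 CJH

Query: 2023-01-17 19:26 UTC
Rule 2/4 (CJH, +01:45): 2022-07-13 07:31 UTC ≤ query < 2023-01-17 23:43 UTC
19·60 + 26 + 105 = 1271 min
1271 = 0·1440 + 1271; 1271 = 21·60 + 11 → 21:11, same day
→ 2023-01-17 21:11 CJH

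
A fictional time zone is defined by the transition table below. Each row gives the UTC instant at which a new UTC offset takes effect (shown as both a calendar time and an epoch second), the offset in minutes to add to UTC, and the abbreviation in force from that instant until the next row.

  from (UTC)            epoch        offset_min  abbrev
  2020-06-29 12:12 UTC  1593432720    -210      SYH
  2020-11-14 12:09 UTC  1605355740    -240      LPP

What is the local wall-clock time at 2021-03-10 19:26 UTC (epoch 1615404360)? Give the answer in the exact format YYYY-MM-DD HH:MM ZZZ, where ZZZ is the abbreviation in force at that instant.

Query: 2021-03-10 19:26 UTC
Rule 2/2 (LPP, -04:00): 2020-11-14 12:09 UTC ≤ query < +∞
19·60 + 26 - 240 = 926 min
926 = 0·1440 + 926; 926 = 15·60 + 26 → 15:26, same day
→ 2021-03-10 15:26 LPP

2021-03-10 15:26 LPP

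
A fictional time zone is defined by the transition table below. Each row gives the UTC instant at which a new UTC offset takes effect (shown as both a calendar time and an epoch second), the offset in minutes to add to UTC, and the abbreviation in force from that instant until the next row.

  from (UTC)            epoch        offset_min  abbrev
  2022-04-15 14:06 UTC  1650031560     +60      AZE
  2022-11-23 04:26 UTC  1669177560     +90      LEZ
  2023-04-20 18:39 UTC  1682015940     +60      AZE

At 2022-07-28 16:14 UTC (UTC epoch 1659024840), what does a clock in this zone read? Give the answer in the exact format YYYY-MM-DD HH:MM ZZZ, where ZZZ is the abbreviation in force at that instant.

Query: 2022-07-28 16:14 UTC
Rule 1/3 (AZE, +01:00): 2022-04-15 14:06 UTC ≤ query < 2022-11-23 04:26 UTC
16·60 + 14 + 60 = 1034 min
1034 = 0·1440 + 1034; 1034 = 17·60 + 14 → 17:14, same day
→ 2022-07-28 17:14 AZE

2022-07-28 17:14 AZE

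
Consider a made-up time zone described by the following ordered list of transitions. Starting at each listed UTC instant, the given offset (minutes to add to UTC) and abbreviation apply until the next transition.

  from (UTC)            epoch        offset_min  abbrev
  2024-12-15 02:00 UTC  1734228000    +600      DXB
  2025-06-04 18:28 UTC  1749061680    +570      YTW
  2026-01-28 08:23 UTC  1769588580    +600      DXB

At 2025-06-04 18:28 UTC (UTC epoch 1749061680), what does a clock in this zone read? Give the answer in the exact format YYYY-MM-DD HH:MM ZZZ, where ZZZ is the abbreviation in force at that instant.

2025-06-05 03:58 YTW

Query: 2025-06-04 18:28 UTC
Rule 2/3 (YTW, +09:30): 2025-06-04 18:28 UTC ≤ query < 2026-01-28 08:23 UTC
18·60 + 28 + 570 = 1678 min
1678 = 1·1440 + 238; 238 = 3·60 + 58 → 03:58, 2025-06-04 + 1 day = 2025-06-05
→ 2025-06-05 03:58 YTW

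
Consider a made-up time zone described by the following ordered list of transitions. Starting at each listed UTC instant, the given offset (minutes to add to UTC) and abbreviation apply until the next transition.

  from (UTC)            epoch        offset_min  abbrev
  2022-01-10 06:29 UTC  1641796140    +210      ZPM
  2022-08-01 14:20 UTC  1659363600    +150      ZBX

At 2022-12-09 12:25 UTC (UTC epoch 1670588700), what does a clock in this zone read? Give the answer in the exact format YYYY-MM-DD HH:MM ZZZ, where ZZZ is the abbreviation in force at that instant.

Query: 2022-12-09 12:25 UTC
Rule 2/2 (ZBX, +02:30): 2022-08-01 14:20 UTC ≤ query < +∞
12·60 + 25 + 150 = 895 min
895 = 0·1440 + 895; 895 = 14·60 + 55 → 14:55, same day
→ 2022-12-09 14:55 ZBX

2022-12-09 14:55 ZBX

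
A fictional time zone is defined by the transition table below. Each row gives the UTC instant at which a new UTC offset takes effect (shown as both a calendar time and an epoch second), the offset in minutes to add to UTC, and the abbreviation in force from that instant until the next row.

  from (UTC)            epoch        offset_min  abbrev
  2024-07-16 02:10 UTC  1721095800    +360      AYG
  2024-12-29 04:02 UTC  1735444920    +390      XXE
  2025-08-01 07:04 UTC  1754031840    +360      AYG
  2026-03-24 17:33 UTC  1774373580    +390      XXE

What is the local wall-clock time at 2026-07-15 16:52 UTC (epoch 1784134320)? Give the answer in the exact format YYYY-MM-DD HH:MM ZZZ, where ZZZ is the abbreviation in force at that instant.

Query: 2026-07-15 16:52 UTC
Rule 4/4 (XXE, +06:30): 2026-03-24 17:33 UTC ≤ query < +∞
16·60 + 52 + 390 = 1402 min
1402 = 0·1440 + 1402; 1402 = 23·60 + 22 → 23:22, same day
→ 2026-07-15 23:22 XXE

2026-07-15 23:22 XXE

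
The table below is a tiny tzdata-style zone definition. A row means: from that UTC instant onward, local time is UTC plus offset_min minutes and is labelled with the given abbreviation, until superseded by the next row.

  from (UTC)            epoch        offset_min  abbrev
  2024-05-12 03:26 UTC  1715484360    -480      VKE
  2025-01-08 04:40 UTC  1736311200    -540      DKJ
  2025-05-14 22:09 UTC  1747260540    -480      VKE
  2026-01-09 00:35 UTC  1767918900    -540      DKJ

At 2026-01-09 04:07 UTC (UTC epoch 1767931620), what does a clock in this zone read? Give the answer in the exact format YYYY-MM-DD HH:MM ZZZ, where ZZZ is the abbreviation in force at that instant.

2026-01-08 19:07 DKJ

Query: 2026-01-09 04:07 UTC
Rule 4/4 (DKJ, -09:00): 2026-01-09 00:35 UTC ≤ query < +∞
4·60 + 7 - 540 = -293 min
-293 = -1·1440 + 1147; 1147 = 19·60 + 7 → 19:07, 2026-01-09 - 1 day = 2026-01-08
→ 2026-01-08 19:07 DKJ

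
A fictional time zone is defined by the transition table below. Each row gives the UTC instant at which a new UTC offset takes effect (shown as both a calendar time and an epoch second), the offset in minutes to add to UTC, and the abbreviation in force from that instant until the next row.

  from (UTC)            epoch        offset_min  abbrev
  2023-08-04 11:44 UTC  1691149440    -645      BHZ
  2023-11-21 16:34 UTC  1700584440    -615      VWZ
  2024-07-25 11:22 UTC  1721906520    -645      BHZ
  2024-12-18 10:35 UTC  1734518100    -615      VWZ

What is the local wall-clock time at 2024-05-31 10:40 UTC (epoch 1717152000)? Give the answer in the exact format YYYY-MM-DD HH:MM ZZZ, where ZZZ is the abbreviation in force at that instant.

Query: 2024-05-31 10:40 UTC
Rule 2/4 (VWZ, -10:15): 2023-11-21 16:34 UTC ≤ query < 2024-07-25 11:22 UTC
10·60 + 40 - 615 = 25 min
25 = 0·1440 + 25; 25 = 0·60 + 25 → 00:25, same day
→ 2024-05-31 00:25 VWZ

2024-05-31 00:25 VWZ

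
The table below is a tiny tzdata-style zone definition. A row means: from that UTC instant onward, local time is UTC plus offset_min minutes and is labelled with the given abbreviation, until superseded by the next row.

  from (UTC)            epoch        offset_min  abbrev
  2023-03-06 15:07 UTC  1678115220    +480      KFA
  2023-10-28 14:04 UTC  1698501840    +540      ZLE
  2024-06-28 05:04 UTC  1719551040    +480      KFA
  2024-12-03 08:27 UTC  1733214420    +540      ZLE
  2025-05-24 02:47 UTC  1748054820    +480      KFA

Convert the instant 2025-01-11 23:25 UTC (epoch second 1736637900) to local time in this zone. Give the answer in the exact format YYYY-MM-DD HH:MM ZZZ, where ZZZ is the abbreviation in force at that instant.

2025-01-12 08:25 ZLE

Query: 2025-01-11 23:25 UTC
Rule 4/5 (ZLE, +09:00): 2024-12-03 08:27 UTC ≤ query < 2025-05-24 02:47 UTC
23·60 + 25 + 540 = 1945 min
1945 = 1·1440 + 505; 505 = 8·60 + 25 → 08:25, 2025-01-11 + 1 day = 2025-01-12
→ 2025-01-12 08:25 ZLE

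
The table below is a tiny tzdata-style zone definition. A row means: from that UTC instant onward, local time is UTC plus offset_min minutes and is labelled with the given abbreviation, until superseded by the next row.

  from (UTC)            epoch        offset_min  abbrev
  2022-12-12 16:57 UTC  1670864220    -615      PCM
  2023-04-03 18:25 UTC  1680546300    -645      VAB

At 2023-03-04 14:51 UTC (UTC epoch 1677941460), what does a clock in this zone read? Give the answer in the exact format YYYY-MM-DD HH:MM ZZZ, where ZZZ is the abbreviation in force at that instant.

2023-03-04 04:36 PCM

Query: 2023-03-04 14:51 UTC
Rule 1/2 (PCM, -10:15): 2022-12-12 16:57 UTC ≤ query < 2023-04-03 18:25 UTC
14·60 + 51 - 615 = 276 min
276 = 0·1440 + 276; 276 = 4·60 + 36 → 04:36, same day
→ 2023-03-04 04:36 PCM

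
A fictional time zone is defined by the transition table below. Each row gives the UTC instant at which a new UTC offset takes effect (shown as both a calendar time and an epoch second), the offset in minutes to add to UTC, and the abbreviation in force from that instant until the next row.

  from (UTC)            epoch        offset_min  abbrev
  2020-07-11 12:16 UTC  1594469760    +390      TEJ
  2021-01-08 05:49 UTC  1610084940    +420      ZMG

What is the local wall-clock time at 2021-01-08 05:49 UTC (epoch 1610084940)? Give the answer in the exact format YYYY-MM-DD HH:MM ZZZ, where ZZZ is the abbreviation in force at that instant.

2021-01-08 12:49 ZMG

Query: 2021-01-08 05:49 UTC
Rule 2/2 (ZMG, +07:00): 2021-01-08 05:49 UTC ≤ query < +∞
5·60 + 49 + 420 = 769 min
769 = 0·1440 + 769; 769 = 12·60 + 49 → 12:49, same day
→ 2021-01-08 12:49 ZMG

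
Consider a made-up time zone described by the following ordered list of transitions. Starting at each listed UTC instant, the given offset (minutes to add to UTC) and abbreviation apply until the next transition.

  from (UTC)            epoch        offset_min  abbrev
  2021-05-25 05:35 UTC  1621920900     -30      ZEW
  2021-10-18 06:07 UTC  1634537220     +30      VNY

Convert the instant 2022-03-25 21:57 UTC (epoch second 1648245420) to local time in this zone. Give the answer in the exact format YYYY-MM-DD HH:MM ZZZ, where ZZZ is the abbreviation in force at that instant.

Query: 2022-03-25 21:57 UTC
Rule 2/2 (VNY, +00:30): 2021-10-18 06:07 UTC ≤ query < +∞
21·60 + 57 + 30 = 1347 min
1347 = 0·1440 + 1347; 1347 = 22·60 + 27 → 22:27, same day
→ 2022-03-25 22:27 VNY

2022-03-25 22:27 VNY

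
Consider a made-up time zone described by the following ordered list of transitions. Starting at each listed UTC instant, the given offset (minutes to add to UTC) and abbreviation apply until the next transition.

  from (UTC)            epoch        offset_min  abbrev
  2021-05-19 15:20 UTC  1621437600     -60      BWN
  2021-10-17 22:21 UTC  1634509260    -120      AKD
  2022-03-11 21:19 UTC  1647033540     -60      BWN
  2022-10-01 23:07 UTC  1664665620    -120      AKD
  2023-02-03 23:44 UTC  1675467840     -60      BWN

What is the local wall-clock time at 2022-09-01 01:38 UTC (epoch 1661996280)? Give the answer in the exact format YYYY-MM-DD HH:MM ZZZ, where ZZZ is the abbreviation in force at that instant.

Query: 2022-09-01 01:38 UTC
Rule 3/5 (BWN, -01:00): 2022-03-11 21:19 UTC ≤ query < 2022-10-01 23:07 UTC
1·60 + 38 - 60 = 38 min
38 = 0·1440 + 38; 38 = 0·60 + 38 → 00:38, same day
→ 2022-09-01 00:38 BWN

2022-09-01 00:38 BWN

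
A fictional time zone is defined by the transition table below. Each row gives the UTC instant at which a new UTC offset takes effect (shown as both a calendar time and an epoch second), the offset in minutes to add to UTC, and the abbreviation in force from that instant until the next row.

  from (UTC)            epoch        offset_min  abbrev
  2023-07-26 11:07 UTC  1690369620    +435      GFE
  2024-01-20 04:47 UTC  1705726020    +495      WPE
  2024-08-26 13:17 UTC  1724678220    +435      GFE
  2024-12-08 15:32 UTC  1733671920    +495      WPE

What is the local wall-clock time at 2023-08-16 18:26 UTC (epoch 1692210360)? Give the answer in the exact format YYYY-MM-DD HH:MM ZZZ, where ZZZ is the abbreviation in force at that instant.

2023-08-17 01:41 GFE

Query: 2023-08-16 18:26 UTC
Rule 1/4 (GFE, +07:15): 2023-07-26 11:07 UTC ≤ query < 2024-01-20 04:47 UTC
18·60 + 26 + 435 = 1541 min
1541 = 1·1440 + 101; 101 = 1·60 + 41 → 01:41, 2023-08-16 + 1 day = 2023-08-17
→ 2023-08-17 01:41 GFE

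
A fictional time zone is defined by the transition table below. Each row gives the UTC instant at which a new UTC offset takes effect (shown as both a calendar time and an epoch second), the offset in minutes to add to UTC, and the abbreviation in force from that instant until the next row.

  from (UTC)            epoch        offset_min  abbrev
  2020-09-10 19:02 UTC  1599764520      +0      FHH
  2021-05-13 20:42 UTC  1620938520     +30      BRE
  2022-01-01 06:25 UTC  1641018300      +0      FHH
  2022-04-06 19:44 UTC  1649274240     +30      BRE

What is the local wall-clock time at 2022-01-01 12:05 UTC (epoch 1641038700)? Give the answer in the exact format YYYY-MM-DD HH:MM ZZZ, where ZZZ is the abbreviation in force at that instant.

Query: 2022-01-01 12:05 UTC
Rule 3/4 (FHH, +00:00): 2022-01-01 06:25 UTC ≤ query < 2022-04-06 19:44 UTC
12·60 + 5 + 0 = 725 min
725 = 0·1440 + 725; 725 = 12·60 + 5 → 12:05, same day
→ 2022-01-01 12:05 FHH

2022-01-01 12:05 FHH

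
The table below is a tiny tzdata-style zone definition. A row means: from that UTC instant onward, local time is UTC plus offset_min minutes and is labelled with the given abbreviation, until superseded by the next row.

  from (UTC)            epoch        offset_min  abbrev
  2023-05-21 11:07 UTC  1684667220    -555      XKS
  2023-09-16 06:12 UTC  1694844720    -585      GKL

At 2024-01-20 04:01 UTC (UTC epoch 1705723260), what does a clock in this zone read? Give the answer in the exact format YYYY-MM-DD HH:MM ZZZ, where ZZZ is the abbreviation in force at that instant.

Query: 2024-01-20 04:01 UTC
Rule 2/2 (GKL, -09:45): 2023-09-16 06:12 UTC ≤ query < +∞
4·60 + 1 - 585 = -344 min
-344 = -1·1440 + 1096; 1096 = 18·60 + 16 → 18:16, 2024-01-20 - 1 day = 2024-01-19
→ 2024-01-19 18:16 GKL

2024-01-19 18:16 GKL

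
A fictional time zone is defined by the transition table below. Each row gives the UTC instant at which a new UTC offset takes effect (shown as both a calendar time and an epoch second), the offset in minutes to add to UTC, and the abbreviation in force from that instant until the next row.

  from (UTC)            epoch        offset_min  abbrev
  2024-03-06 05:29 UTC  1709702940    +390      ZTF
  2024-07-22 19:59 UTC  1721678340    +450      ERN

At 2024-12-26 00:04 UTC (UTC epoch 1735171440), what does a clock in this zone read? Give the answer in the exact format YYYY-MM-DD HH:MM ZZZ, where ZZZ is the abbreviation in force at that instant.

Query: 2024-12-26 00:04 UTC
Rule 2/2 (ERN, +07:30): 2024-07-22 19:59 UTC ≤ query < +∞
0·60 + 4 + 450 = 454 min
454 = 0·1440 + 454; 454 = 7·60 + 34 → 07:34, same day
→ 2024-12-26 07:34 ERN

2024-12-26 07:34 ERN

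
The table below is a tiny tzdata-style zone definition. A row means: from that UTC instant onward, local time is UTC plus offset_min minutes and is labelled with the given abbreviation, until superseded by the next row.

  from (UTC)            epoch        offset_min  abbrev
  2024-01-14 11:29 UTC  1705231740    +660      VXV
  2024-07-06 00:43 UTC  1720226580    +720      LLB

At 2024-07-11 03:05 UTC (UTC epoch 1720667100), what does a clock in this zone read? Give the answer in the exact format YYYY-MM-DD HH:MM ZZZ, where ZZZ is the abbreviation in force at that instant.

Query: 2024-07-11 03:05 UTC
Rule 2/2 (LLB, +12:00): 2024-07-06 00:43 UTC ≤ query < +∞
3·60 + 5 + 720 = 905 min
905 = 0·1440 + 905; 905 = 15·60 + 5 → 15:05, same day
→ 2024-07-11 15:05 LLB

2024-07-11 15:05 LLB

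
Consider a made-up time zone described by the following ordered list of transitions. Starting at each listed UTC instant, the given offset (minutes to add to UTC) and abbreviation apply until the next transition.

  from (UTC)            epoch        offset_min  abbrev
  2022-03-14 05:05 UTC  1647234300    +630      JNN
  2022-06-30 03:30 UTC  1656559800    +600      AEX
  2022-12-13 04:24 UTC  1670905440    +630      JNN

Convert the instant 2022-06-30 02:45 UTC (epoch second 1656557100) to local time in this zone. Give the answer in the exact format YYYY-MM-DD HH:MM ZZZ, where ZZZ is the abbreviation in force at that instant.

2022-06-30 13:15 JNN

Query: 2022-06-30 02:45 UTC
Rule 1/3 (JNN, +10:30): 2022-03-14 05:05 UTC ≤ query < 2022-06-30 03:30 UTC
2·60 + 45 + 630 = 795 min
795 = 0·1440 + 795; 795 = 13·60 + 15 → 13:15, same day
→ 2022-06-30 13:15 JNN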